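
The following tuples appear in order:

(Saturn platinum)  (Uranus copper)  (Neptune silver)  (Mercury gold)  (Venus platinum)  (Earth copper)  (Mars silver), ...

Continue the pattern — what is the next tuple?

(Jupiter gold)

Planet: runs through the planets Mercury→Neptune; Saturn, Uranus, Neptune, Mercury, Venus, Earth, Mars → Jupiter.
Metal: platinum, copper, silver, gold, platinum, copper, silver → gold (repeats platinum → copper → silver → gold).
So the next tuple is (Jupiter gold).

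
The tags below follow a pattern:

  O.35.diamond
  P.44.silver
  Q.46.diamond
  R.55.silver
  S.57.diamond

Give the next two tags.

For the letter, letters move forward 1 place in the alphabet: O, P, Q, R, S → T → U.
For the second component, alternating steps +9, +2, +9, +2, …: 35, 44, 46, 55, 57 → 66 → 68.
Rank: alternates diamond ↔ silver, so diamond, silver, diamond, silver, diamond → silver → diamond.
So the next two tags are T.66.silver and U.68.diamond.

T.66.silver, U.68.diamond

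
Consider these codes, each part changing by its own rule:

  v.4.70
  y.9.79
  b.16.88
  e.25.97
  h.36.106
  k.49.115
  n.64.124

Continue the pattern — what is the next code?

q.81.133

For the letter, letters move forward 3 places in the alphabet, wrapping Z→A: v, y, b, e, h, k, n → q.
Second component: perfect squares: 2², 3², 4², …, so 4, 9, 16, 25, 36, 49, 64 → 81.
Third component — +9 each step: 70, 79, 88, 97, 106, 115, 124 → 133.
So the next code is q.81.133.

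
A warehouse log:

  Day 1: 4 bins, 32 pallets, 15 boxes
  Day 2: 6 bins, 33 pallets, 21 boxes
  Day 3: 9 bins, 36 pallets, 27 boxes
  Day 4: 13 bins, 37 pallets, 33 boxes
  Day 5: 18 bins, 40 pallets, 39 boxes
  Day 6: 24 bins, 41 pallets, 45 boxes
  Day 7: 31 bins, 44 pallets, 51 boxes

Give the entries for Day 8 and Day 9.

39 bins, 45 pallets, 57 boxes; 48 bins, 48 pallets, 63 boxes

Bins: differences are 2, 3, 4, … (increasing by 1 each time); 4, 6, 9, 13, 18, 24, 31 → 39 → 48.
Pallets goes 32, 33, 36, 37, 40, 41, 44 → 45 → 48 (alternating steps +1, +3, +1, +3, …).
Boxes: +6 each step, so 15, 21, 27, 33, 39, 45, 51 → 57 → 63.
Putting the parts together: 39 bins, 45 pallets, 57 boxes and then 48 bins, 48 pallets, 63 boxes.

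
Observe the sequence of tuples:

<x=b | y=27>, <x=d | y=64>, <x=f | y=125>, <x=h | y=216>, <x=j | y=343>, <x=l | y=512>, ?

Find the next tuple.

For the x, letters move forward 2 places in the alphabet: b, d, f, h, j, l → n.
Y: perfect cubes: 3³, 4³, 5³, …, so 27, 64, 125, 216, 343, 512 → 729.
Combining the parts gives <x=n | y=729>.

<x=n | y=729>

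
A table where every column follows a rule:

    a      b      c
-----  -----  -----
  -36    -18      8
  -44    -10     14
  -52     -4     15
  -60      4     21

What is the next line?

-68  10  22

Column a: -36, -44, -52, -60 → -68 (−8 each step).
Column b goes -18, -10, -4, 4 → 10 (alternating steps +8, +6, +8, +6, …).
Column c — alternating steps +6, +1, +6, +1, …: 8, 14, 15, 21 → 22.
Putting it together: -68  10  22.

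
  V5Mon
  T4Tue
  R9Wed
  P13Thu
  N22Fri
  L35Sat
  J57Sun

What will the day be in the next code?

Mon

Day goes Mon, Tue, Wed, Thu, Fri, Sat, Sun → Mon (runs through the weekdays Mon→Sun).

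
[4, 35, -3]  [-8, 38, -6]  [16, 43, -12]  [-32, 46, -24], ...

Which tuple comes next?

First value: ×(-2) each step; 4, -8, 16, -32 → 64.
Second value — alternating steps +3, +5, +3, +5, …: 35, 38, 43, 46 → 51.
For the third value, ×2 each step: -3, -6, -12, -24 → -48.
Putting it together: [64, 51, -48].

[64, 51, -48]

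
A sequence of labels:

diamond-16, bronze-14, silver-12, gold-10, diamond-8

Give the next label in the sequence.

Rank: repeats diamond → bronze → silver → gold, so diamond, bronze, silver, gold, diamond → bronze.
For the second component, −2 each step: 16, 14, 12, 10, 8 → 6.
Putting it together: bronze-6.

bronze-6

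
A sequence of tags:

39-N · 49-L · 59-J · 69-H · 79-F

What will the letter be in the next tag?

Letter: letters move back 2 places in the alphabet; N, L, J, H, F → D.

D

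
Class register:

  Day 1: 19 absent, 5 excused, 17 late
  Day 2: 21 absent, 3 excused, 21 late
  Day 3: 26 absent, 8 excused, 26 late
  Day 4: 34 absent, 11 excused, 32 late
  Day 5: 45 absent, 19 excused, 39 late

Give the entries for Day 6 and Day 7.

59 absent, 30 excused, 47 late; 76 absent, 49 excused, 56 late

Absent — differences are 2, 5, 8, … (increasing by 3 each time): 19, 21, 26, 34, 45 → 59 → 76.
For the excused, each term is the sum of the two before it: 5, 3, 8, 11, 19 → 30 → 49.
Late: 17, 21, 26, 32, 39 → 47 → 56 (differences are 4, 5, 6, … (increasing by 1 each time)).
So the next two rows are 59 absent, 30 excused, 47 late and 76 absent, 49 excused, 56 late.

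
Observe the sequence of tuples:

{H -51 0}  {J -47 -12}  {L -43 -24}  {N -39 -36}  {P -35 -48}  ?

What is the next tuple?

{R -31 -60}

Letter goes H, J, L, N, P → R (letters move forward 2 places in the alphabet).
Second coordinate: +4 each step, so -51, -47, -43, -39, -35 → -31.
Third coordinate goes 0, -12, -24, -36, -48 → -60 (−12 each step).
So the next tuple is {R -31 -60}.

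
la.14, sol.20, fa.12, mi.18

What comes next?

re.10

Note: runs backward through the solfège scale do→ti; la, sol, fa, mi → re.
For the second component, alternating steps +6, −8, +6, −8, …: 14, 20, 12, 18 → 10.
Combining the parts gives re.10.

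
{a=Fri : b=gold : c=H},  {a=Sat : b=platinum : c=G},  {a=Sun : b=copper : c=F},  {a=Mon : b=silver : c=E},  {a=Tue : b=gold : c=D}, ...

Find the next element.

{a=Wed : b=platinum : c=C}

A goes Fri, Sat, Sun, Mon, Tue → Wed (runs through the weekdays Mon→Sun).
For the b, repeats gold → platinum → copper → silver: gold, platinum, copper, silver, gold → platinum.
C — letters move back 1 place in the alphabet: H, G, F, E, D → C.
Combining the parts gives {a=Wed : b=platinum : c=C}.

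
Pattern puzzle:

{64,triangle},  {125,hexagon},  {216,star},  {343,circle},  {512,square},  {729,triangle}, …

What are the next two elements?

First value: 64, 125, 216, 343, 512, 729 → 1000 → 1331 (perfect cubes: 4³, 5³, 6³, …).
Shape: triangle, hexagon, star, circle, square, triangle → hexagon → star (repeats triangle → hexagon → star → circle → square).
So the next two elements are {1000,hexagon} and {1331,star}.

{1000,hexagon}, {1331,star}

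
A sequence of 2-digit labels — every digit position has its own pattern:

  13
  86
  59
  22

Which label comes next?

First digit: −3 each step, mod 10, so 1, 8, 5, 2 → 9.
Second digit goes 3, 6, 9, 2 → 5 (+3 each step, mod 10).
So the next label is 95.

95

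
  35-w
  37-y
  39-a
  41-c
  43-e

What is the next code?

First component — +2 each step: 35, 37, 39, 41, 43 → 45.
Letter goes w, y, a, c, e → g (letters move forward 2 places in the alphabet, wrapping Z→A).
Putting it together: 45-g.

45-g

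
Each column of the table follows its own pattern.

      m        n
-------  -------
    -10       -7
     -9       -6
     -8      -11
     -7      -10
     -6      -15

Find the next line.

-5  -14

Column m: +1 each step, so -10, -9, -8, -7, -6 → -5.
Column n: alternating steps +1, −5, +1, −5, …, so -7, -6, -11, -10, -15 → -14.
Combining the parts gives -5  -14.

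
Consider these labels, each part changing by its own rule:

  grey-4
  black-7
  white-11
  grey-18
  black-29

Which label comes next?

Shade: repeats grey → black → white, so grey, black, white, grey, black → white.
Second component: 4, 7, 11, 18, 29 → 47 (each term is the sum of the two before it).
Combining the parts gives white-47.

white-47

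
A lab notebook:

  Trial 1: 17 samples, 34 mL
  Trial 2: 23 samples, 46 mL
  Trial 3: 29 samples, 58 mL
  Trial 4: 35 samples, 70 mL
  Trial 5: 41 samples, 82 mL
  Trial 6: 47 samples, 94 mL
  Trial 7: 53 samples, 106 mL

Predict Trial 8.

59 samples, 118 mL

For the samples, +6 each step: 17, 23, 29, 35, 41, 47, 53 → 59.
For the mL, always 2 × the samples: 34, 46, 58, 70, 82, 94, 106 → 118.
So the next row is 59 samples, 118 mL.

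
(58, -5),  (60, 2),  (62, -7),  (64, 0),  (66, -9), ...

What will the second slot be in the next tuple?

-2

For the first slot, +2 each step: 58, 60, 62, 64, 66 → 68.
Second slot — alternating steps +7, −9, +7, −9, …: -5, 2, -7, 0, -9 → -2.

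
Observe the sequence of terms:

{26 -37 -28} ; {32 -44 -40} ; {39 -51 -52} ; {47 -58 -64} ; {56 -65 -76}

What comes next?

First slot: differences are 6, 7, 8, … (increasing by 1 each time), so 26, 32, 39, 47, 56 → 66.
For the second slot, −7 each step: -37, -44, -51, -58, -65 → -72.
Third slot goes -28, -40, -52, -64, -76 → -88 (−12 each step).
So the next term is {66 -72 -88}.

{66 -72 -88}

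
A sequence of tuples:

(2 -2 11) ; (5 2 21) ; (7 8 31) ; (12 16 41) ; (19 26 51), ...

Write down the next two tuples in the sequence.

(31 38 61), (50 52 71)

First slot: 2, 5, 7, 12, 19 → 31 → 50 (each term is the sum of the two before it).
Second slot goes -2, 2, 8, 16, 26 → 38 → 52 (differences are 4, 6, 8, … (increasing by 2 each time)).
Third slot: +10 each step, so 11, 21, 31, 41, 51 → 61 → 71.
Putting the parts together: (31 38 61) and then (50 52 71).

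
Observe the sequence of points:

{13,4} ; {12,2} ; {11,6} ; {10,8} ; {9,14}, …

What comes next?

For the first slot, −1 each step: 13, 12, 11, 10, 9 → 8.
Second slot: each term is the sum of the two before it, so 4, 2, 6, 8, 14 → 22.
Putting it together: {8,22}.

{8,22}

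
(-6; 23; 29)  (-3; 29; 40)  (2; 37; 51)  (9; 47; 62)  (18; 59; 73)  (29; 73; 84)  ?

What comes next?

(42; 89; 95)

First coordinate: -6, -3, 2, 9, 18, 29 → 42 (differences are 3, 5, 7, … (increasing by 2 each time)).
Second coordinate goes 23, 29, 37, 47, 59, 73 → 89 (differences are 6, 8, 10, … (increasing by 2 each time)).
Third coordinate — +11 each step: 29, 40, 51, 62, 73, 84 → 95.
Putting it together: (42; 89; 95).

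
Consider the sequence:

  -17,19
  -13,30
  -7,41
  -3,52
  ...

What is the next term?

For the first component, alternating steps +4, +6, +4, +6, …: -17, -13, -7, -3 → 3.
Second component goes 19, 30, 41, 52 → 63 (+11 each step).
So the next term is 3,63.

3,63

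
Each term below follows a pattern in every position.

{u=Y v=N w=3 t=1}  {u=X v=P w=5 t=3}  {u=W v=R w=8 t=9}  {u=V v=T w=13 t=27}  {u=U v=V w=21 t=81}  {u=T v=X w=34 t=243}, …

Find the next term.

{u=S v=Z w=55 t=729}

U goes Y, X, W, V, U, T → S (letters move back 1 place in the alphabet).
V: letters move forward 2 places in the alphabet; N, P, R, T, V, X → Z.
W — each term is the sum of the two before it: 3, 5, 8, 13, 21, 34 → 55.
For the t, ×3 each step: 1, 3, 9, 27, 81, 243 → 729.
So the next term is {u=S v=Z w=55 t=729}.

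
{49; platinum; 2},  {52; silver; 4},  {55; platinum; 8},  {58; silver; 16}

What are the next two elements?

First entry: +3 each step; 49, 52, 55, 58 → 61 → 64.
Metal: alternates platinum ↔ silver, so platinum, silver, platinum, silver → platinum → silver.
For the third entry, ×2 each step: 2, 4, 8, 16 → 32 → 64.
Putting the parts together: {61; platinum; 32} and then {64; silver; 64}.

{61; platinum; 32}, {64; silver; 64}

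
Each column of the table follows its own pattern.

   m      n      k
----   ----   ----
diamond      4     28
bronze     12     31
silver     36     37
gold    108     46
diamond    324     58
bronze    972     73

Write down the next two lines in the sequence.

Column m: diamond, bronze, silver, gold, diamond, bronze → silver → gold (repeats diamond → bronze → silver → gold).
Column n: ×3 each step, so 4, 12, 36, 108, 324, 972 → 2916 → 8748.
Column k: 28, 31, 37, 46, 58, 73 → 91 → 112 (differences are 3, 6, 9, … (increasing by 3 each time)).
So the next two lines are silver  2916  91 and gold  8748  112.

silver  2916  91; gold  8748  112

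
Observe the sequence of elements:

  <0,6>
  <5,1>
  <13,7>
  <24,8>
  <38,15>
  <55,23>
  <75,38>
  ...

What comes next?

<98,61>

For the first component, differences are 5, 8, 11, … (increasing by 3 each time): 0, 5, 13, 24, 38, 55, 75 → 98.
Second component: each term is the sum of the two before it; 6, 1, 7, 8, 15, 23, 38 → 61.
Combining the parts gives <98,61>.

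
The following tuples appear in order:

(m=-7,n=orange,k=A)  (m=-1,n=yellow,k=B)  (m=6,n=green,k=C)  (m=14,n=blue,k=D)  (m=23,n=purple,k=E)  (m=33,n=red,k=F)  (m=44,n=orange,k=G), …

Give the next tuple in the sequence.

(m=56,n=yellow,k=H)

M: -7, -1, 6, 14, 23, 33, 44 → 56 (differences are 6, 7, 8, … (increasing by 1 each time)).
N goes orange, yellow, green, blue, purple, red, orange → yellow (repeats orange → yellow → green → blue → purple → red).
K — letters move forward 1 place in the alphabet: A, B, C, D, E, F, G → H.
So the next tuple is (m=56,n=yellow,k=H).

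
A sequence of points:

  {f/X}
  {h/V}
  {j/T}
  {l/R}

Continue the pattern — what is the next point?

{n/P}

First letter: letters move forward 2 places in the alphabet; f, h, j, l → n.
Second letter goes X, V, T, R → P (letters move back 2 places in the alphabet).
Putting it together: {n/P}.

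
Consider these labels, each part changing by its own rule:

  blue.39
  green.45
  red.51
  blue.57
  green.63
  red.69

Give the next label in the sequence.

Colour goes blue, green, red, blue, green, red → blue (repeats blue → green → red).
Second component — +6 each step: 39, 45, 51, 57, 63, 69 → 75.
Combining the parts gives blue.75.

blue.75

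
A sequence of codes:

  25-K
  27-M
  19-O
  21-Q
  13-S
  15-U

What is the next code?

First component goes 25, 27, 19, 21, 13, 15 → 7 (alternating steps +2, −8, +2, −8, …).
Letter: K, M, O, Q, S, U → W (letters move forward 2 places in the alphabet).
Putting it together: 7-W.

7-W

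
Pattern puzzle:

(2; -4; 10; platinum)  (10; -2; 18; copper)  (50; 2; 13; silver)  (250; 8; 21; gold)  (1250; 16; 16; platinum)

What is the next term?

First entry — ×5 each step: 2, 10, 50, 250, 1250 → 6250.
Second entry — differences are 2, 4, 6, … (increasing by 2 each time): -4, -2, 2, 8, 16 → 26.
Third entry — alternating steps +8, −5, +8, −5, …: 10, 18, 13, 21, 16 → 24.
Metal — repeats platinum → copper → silver → gold: platinum, copper, silver, gold, platinum → copper.
Putting it together: (6250; 26; 24; copper).

(6250; 26; 24; copper)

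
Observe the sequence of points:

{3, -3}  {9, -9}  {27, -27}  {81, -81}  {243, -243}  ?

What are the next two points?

{729, -729}, {2187, -2187}

First entry: ×3 each step; 3, 9, 27, 81, 243 → 729 → 2187.
Second entry — always the negative of the first entry: -3, -9, -27, -81, -243 → -729 → -2187.
So the next two points are {729, -729} and {2187, -2187}.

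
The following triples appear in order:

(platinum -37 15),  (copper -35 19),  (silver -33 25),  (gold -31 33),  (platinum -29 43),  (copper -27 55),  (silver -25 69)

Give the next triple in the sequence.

Metal goes platinum, copper, silver, gold, platinum, copper, silver → gold (repeats platinum → copper → silver → gold).
Second slot: +2 each step, so -37, -35, -33, -31, -29, -27, -25 → -23.
Third slot: 15, 19, 25, 33, 43, 55, 69 → 85 (differences are 4, 6, 8, … (increasing by 2 each time)).
Putting it together: (gold -23 85).

(gold -23 85)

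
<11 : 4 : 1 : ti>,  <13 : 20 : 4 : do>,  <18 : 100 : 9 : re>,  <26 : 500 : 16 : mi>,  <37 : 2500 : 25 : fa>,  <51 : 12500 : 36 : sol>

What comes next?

First value: differences are 2, 5, 8, … (increasing by 3 each time); 11, 13, 18, 26, 37, 51 → 68.
For the second value, ×5 each step: 4, 20, 100, 500, 2500, 12500 → 62500.
For the third value, perfect squares: 1², 2², 3², …: 1, 4, 9, 16, 25, 36 → 49.
Note goes ti, do, re, mi, fa, sol → la (runs through the solfège scale do→ti).
So the next term is <68 : 62500 : 49 : la>.

<68 : 62500 : 49 : la>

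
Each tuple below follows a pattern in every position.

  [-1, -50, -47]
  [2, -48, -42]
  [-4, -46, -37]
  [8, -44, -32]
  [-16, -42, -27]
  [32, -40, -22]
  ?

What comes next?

[-64, -38, -17]

First value: ×(-2) each step, so -1, 2, -4, 8, -16, 32 → -64.
For the second value, +2 each step: -50, -48, -46, -44, -42, -40 → -38.
Third value: +5 each step, so -47, -42, -37, -32, -27, -22 → -17.
Combining the parts gives [-64, -38, -17].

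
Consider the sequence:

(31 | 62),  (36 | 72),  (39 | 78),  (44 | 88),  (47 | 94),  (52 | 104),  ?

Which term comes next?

(55 | 110)

First entry: alternating steps +5, +3, +5, +3, …, so 31, 36, 39, 44, 47, 52 → 55.
Second entry: always 2 × the first entry; 62, 72, 78, 88, 94, 104 → 110.
Combining the parts gives (55 | 110).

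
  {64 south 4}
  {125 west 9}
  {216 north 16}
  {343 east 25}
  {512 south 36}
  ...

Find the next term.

For the first value, perfect cubes: 4³, 5³, 6³, …: 64, 125, 216, 343, 512 → 729.
Direction goes south, west, north, east, south → west (repeats south → west → north → east).
Third value — perfect squares: 2², 3², 4², …: 4, 9, 16, 25, 36 → 49.
Putting it together: {729 west 49}.

{729 west 49}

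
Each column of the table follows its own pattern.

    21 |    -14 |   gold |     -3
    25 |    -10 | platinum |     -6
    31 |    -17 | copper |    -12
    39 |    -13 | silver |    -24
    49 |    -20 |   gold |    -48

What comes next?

First component — differences are 4, 6, 8, … (increasing by 2 each time): 21, 25, 31, 39, 49 → 61.
Second component goes -14, -10, -17, -13, -20 → -16 (alternating steps +4, −7, +4, −7, …).
Metal: repeats gold → platinum → copper → silver; gold, platinum, copper, silver, gold → platinum.
Fourth component: ×2 each step, so -3, -6, -12, -24, -48 → -96.
So the next row is 61  -16  platinum  -96.

61  -16  platinum  -96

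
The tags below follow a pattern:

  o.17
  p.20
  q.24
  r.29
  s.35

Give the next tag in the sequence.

Letter: o, p, q, r, s → t (letters move forward 1 place in the alphabet).
Second component goes 17, 20, 24, 29, 35 → 42 (differences are 3, 4, 5, … (increasing by 1 each time)).
Combining the parts gives t.42.

t.42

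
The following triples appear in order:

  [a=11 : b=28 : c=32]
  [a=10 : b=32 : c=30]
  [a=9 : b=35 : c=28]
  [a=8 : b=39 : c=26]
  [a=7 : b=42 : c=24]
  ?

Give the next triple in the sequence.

[a=6 : b=46 : c=22]

For the a, −1 each step: 11, 10, 9, 8, 7 → 6.
B goes 28, 32, 35, 39, 42 → 46 (alternating steps +4, +3, +4, +3, …).
C goes 32, 30, 28, 26, 24 → 22 (−2 each step).
So the next triple is [a=6 : b=46 : c=22].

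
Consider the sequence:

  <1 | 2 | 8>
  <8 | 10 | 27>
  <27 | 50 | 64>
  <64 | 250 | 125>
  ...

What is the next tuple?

<125 | 1250 | 216>

First value goes 1, 8, 27, 64 → 125 (perfect cubes: 1³, 2³, 3³, …).
Second value: 2, 10, 50, 250 → 1250 (×5 each step).
Third value: 8, 27, 64, 125 → 216 (perfect cubes: 2³, 3³, 4³, …).
Putting it together: <125 | 1250 | 216>.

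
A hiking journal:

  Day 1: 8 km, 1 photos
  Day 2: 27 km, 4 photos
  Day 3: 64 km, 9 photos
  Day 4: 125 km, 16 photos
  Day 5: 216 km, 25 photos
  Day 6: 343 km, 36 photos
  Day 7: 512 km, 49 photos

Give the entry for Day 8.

729 km, 64 photos

Km: 8, 27, 64, 125, 216, 343, 512 → 729 (perfect cubes: 2³, 3³, 4³, …).
Photos — perfect squares: 1², 2², 3², …: 1, 4, 9, 16, 25, 36, 49 → 64.
So the next row is 729 km, 64 photos.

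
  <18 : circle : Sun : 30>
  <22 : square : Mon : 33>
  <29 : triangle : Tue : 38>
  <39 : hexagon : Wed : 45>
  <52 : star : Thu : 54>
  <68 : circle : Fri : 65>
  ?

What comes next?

For the first entry, differences are 4, 7, 10, … (increasing by 3 each time): 18, 22, 29, 39, 52, 68 → 87.
Shape: repeats circle → square → triangle → hexagon → star; circle, square, triangle, hexagon, star, circle → square.
Day — runs through the weekdays Mon→Sun: Sun, Mon, Tue, Wed, Thu, Fri → Sat.
Fourth entry goes 30, 33, 38, 45, 54, 65 → 78 (differences are 3, 5, 7, … (increasing by 2 each time)).
Combining the parts gives <87 : square : Sat : 78>.

<87 : square : Sat : 78>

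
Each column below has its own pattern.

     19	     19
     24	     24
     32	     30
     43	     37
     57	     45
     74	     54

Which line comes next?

First component: 19, 24, 32, 43, 57, 74 → 94 (differences are 5, 8, 11, … (increasing by 3 each time)).
Second component goes 19, 24, 30, 37, 45, 54 → 64 (differences are 5, 6, 7, … (increasing by 1 each time)).
Putting it together: 94  64.

94  64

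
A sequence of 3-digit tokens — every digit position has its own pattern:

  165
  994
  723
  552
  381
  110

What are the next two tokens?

949 then 778

First digit: −2 each step, mod 10; 1, 9, 7, 5, 3, 1 → 9 → 7.
For the second digit, +3 each step, mod 10: 6, 9, 2, 5, 8, 1 → 4 → 7.
Third digit — −1 each step, mod 10: 5, 4, 3, 2, 1, 0 → 9 → 8.
Putting the parts together: 949 and then 778.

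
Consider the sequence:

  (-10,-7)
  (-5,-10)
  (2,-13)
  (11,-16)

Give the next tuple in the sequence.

(22,-19)

First part goes -10, -5, 2, 11 → 22 (differences are 5, 7, 9, … (increasing by 2 each time)).
Second part goes -7, -10, -13, -16 → -19 (−3 each step).
Putting it together: (22,-19).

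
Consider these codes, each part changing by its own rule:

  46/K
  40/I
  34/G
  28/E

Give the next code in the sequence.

22/C

First component — −6 each step: 46, 40, 34, 28 → 22.
For the letter, letters move back 2 places in the alphabet: K, I, G, E → C.
Combining the parts gives 22/C.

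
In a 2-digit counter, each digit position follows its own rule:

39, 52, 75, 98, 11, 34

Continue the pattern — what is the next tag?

57

First digit — +2 each step, mod 10: 3, 5, 7, 9, 1, 3 → 5.
Second digit: +3 each step, mod 10, so 9, 2, 5, 8, 1, 4 → 7.
So the next tag is 57.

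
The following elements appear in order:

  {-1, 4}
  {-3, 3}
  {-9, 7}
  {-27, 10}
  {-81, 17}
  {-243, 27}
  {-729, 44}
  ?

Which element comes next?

First value goes -1, -3, -9, -27, -81, -243, -729 → -2187 (×3 each step).
Second value: each term is the sum of the two before it, so 4, 3, 7, 10, 17, 27, 44 → 71.
So the next element is {-2187, 71}.

{-2187, 71}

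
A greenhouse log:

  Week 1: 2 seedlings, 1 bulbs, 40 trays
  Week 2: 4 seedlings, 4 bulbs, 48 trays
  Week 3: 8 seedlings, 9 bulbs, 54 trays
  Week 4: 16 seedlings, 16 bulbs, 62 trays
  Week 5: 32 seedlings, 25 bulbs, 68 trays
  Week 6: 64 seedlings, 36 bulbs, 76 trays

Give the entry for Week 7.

For the seedlings, ×2 each step: 2, 4, 8, 16, 32, 64 → 128.
Bulbs goes 1, 4, 9, 16, 25, 36 → 49 (perfect squares: 1², 2², 3², …).
Trays: alternating steps +8, +6, +8, +6, …, so 40, 48, 54, 62, 68, 76 → 82.
Putting it together: 128 seedlings, 49 bulbs, 82 trays.

128 seedlings, 49 bulbs, 82 trays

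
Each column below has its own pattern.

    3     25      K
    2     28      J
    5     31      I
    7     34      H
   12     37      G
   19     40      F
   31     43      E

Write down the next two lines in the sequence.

50  46  D; 81  49  C

First component: each term is the sum of the two before it; 3, 2, 5, 7, 12, 19, 31 → 50 → 81.
For the second component, +3 each step: 25, 28, 31, 34, 37, 40, 43 → 46 → 49.
For the letter, letters move back 1 place in the alphabet: K, J, I, H, G, F, E → D → C.
Putting the parts together: 50  46  D and then 81  49  C.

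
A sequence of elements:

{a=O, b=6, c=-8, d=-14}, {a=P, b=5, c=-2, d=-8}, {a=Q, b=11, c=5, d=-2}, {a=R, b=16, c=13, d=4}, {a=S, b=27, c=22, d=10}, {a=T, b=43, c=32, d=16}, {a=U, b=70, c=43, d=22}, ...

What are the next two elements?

{a=V, b=113, c=55, d=28}, {a=W, b=183, c=68, d=34}

A: letters move forward 1 place in the alphabet, so O, P, Q, R, S, T, U → V → W.
B: each term is the sum of the two before it; 6, 5, 11, 16, 27, 43, 70 → 113 → 183.
C — differences are 6, 7, 8, … (increasing by 1 each time): -8, -2, 5, 13, 22, 32, 43 → 55 → 68.
D: -14, -8, -2, 4, 10, 16, 22 → 28 → 34 (+6 each step).
Putting the parts together: {a=V, b=113, c=55, d=28} and then {a=W, b=183, c=68, d=34}.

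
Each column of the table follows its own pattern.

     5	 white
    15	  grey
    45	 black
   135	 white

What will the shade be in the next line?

Shade — repeats white → grey → black: white, grey, black, white → grey.

grey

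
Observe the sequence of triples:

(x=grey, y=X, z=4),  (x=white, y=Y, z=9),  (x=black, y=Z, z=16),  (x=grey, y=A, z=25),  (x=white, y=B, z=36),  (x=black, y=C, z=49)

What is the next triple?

X goes grey, white, black, grey, white, black → grey (repeats grey → white → black).
Y: X, Y, Z, A, B, C → D (letters move forward 1 place in the alphabet, wrapping Z→A).
Z: perfect squares: 2², 3², 4², …; 4, 9, 16, 25, 36, 49 → 64.
So the next triple is (x=grey, y=D, z=64).

(x=grey, y=D, z=64)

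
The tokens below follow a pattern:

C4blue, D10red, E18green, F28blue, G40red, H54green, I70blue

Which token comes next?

For the letter, letters move forward 1 place in the alphabet: C, D, E, F, G, H, I → J.
For the second component, differences are 6, 8, 10, … (increasing by 2 each time): 4, 10, 18, 28, 40, 54, 70 → 88.
Colour: repeats blue → red → green; blue, red, green, blue, red, green, blue → red.
Combining the parts gives J88red.

J88red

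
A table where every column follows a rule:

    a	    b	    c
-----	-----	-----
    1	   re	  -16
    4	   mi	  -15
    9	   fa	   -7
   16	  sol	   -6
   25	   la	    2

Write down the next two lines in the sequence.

Column a — perfect squares: 1², 2², 3², …: 1, 4, 9, 16, 25 → 36 → 49.
Column b: re, mi, fa, sol, la → ti → do (runs through the solfège scale do→ti).
Column c — alternating steps +1, +8, +1, +8, …: -16, -15, -7, -6, 2 → 3 → 11.
Putting the parts together: 36  ti  3 and then 49  do  11.

36  ti  3; 49  do  11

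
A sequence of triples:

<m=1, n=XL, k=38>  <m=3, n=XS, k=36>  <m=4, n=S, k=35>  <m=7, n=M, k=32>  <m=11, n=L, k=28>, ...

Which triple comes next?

M — each term is the sum of the two before it: 1, 3, 4, 7, 11 → 18.
N — runs through clothing sizes XS→XL: XL, XS, S, M, L → XL.
For the k, together with the m always sums to 39: 38, 36, 35, 32, 28 → 21.
Putting it together: <m=18, n=XL, k=21>.

<m=18, n=XL, k=21>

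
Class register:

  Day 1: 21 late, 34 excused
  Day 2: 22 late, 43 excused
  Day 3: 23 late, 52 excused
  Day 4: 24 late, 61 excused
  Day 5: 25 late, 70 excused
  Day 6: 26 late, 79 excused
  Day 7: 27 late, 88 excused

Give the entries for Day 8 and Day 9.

Late goes 21, 22, 23, 24, 25, 26, 27 → 28 → 29 (+1 each step).
Excused — +9 each step: 34, 43, 52, 61, 70, 79, 88 → 97 → 106.
So the next two lines are 28 late, 97 excused and 29 late, 106 excused.

28 late, 97 excused; 29 late, 106 excused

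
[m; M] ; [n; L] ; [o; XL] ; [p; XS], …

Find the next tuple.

[q; S]

Letter goes m, n, o, p → q (letters move forward 1 place in the alphabet).
For the size, runs through clothing sizes XS→XL: M, L, XL, XS → S.
So the next tuple is [q; S].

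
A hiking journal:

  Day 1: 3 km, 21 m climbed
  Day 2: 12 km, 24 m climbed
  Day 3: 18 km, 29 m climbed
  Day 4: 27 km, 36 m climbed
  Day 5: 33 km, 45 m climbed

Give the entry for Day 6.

42 km, 56 m climbed

Km: alternating steps +9, +6, +9, +6, …, so 3, 12, 18, 27, 33 → 42.
M climbed goes 21, 24, 29, 36, 45 → 56 (differences are 3, 5, 7, … (increasing by 2 each time)).
Putting it together: 42 km, 56 m climbed.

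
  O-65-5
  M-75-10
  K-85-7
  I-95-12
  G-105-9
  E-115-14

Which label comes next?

Letter: letters move back 2 places in the alphabet; O, M, K, I, G, E → C.
Second component: +10 each step, so 65, 75, 85, 95, 105, 115 → 125.
Third component: alternating steps +5, −3, +5, −3, …, so 5, 10, 7, 12, 9, 14 → 11.
Putting it together: C-125-11.

C-125-11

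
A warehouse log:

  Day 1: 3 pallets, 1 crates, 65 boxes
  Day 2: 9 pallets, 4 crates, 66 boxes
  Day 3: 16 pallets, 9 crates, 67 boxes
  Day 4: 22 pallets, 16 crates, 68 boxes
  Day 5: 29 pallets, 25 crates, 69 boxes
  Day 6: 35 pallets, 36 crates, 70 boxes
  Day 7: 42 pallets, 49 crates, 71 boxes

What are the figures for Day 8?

48 pallets, 64 crates, 72 boxes

Pallets — alternating steps +6, +7, +6, +7, …: 3, 9, 16, 22, 29, 35, 42 → 48.
Crates: perfect squares: 1², 2², 3², …, so 1, 4, 9, 16, 25, 36, 49 → 64.
For the boxes, +1 each step: 65, 66, 67, 68, 69, 70, 71 → 72.
Putting it together: 48 pallets, 64 crates, 72 boxes.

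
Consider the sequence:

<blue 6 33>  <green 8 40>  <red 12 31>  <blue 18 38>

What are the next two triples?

For the colour, repeats blue → green → red: blue, green, red, blue → green → red.
For the second part, differences are 2, 4, 6, … (increasing by 2 each time): 6, 8, 12, 18 → 26 → 36.
Third part goes 33, 40, 31, 38 → 29 → 36 (alternating steps +7, −9, +7, −9, …).
Putting the parts together: <green 26 29> and then <red 36 36>.

<green 26 29>, <red 36 36>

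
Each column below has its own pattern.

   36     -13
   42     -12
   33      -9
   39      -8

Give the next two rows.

First component: alternating steps +6, −9, +6, −9, …; 36, 42, 33, 39 → 30 → 36.
Second component goes -13, -12, -9, -8 → -5 → -4 (alternating steps +1, +3, +1, +3, …).
Putting the parts together: 30  -5 and then 36  -4.

30  -5; 36  -4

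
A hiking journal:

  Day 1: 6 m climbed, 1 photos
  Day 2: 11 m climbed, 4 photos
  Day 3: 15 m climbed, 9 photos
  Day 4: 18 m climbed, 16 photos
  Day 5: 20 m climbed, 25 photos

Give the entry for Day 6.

21 m climbed, 36 photos

M climbed: differences are 5, 4, 3, … (decreasing by 1 each time); 6, 11, 15, 18, 20 → 21.
Photos: perfect squares: 1², 2², 3², …, so 1, 4, 9, 16, 25 → 36.
So the next row is 21 m climbed, 36 photos.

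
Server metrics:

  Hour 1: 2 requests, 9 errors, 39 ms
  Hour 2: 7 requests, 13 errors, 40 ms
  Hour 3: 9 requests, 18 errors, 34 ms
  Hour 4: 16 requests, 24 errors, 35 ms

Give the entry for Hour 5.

Requests goes 2, 7, 9, 16 → 25 (each term is the sum of the two before it).
Errors — differences are 4, 5, 6, … (increasing by 1 each time): 9, 13, 18, 24 → 31.
Ms: alternating steps +1, −6, +1, −6, …, so 39, 40, 34, 35 → 29.
Combining the parts gives 25 requests, 31 errors, 29 ms.

25 requests, 31 errors, 29 ms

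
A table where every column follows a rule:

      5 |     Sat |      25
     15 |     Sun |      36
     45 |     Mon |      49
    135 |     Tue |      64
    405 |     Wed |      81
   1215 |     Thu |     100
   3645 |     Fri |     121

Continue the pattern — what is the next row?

First component goes 5, 15, 45, 135, 405, 1215, 3645 → 10935 (×3 each step).
For the day, runs through the weekdays Mon→Sun: Sat, Sun, Mon, Tue, Wed, Thu, Fri → Sat.
Third component: 25, 36, 49, 64, 81, 100, 121 → 144 (perfect squares: 5², 6², 7², …).
Putting it together: 10935  Sat  144.

10935  Sat  144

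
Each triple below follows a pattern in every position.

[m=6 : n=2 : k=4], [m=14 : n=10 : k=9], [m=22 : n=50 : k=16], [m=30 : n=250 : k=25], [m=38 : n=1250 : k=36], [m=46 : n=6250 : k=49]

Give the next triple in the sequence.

M — +8 each step: 6, 14, 22, 30, 38, 46 → 54.
N goes 2, 10, 50, 250, 1250, 6250 → 31250 (×5 each step).
K: perfect squares: 2², 3², 4², …, so 4, 9, 16, 25, 36, 49 → 64.
So the next triple is [m=54 : n=31250 : k=64].

[m=54 : n=31250 : k=64]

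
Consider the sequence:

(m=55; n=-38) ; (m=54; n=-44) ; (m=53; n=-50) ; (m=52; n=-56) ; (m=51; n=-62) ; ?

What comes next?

(m=50; n=-68)

M: −1 each step, so 55, 54, 53, 52, 51 → 50.
For the n, −6 each step: -38, -44, -50, -56, -62 → -68.
Putting it together: (m=50; n=-68).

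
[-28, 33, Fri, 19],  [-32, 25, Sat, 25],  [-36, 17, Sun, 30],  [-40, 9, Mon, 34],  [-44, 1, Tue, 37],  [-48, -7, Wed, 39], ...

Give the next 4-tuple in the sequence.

First coordinate: −4 each step, so -28, -32, -36, -40, -44, -48 → -52.
Second coordinate: −8 each step, so 33, 25, 17, 9, 1, -7 → -15.
Day: runs through the weekdays Mon→Sun, so Fri, Sat, Sun, Mon, Tue, Wed → Thu.
Fourth coordinate — differences are 6, 5, 4, … (decreasing by 1 each time): 19, 25, 30, 34, 37, 39 → 40.
Combining the parts gives [-52, -15, Thu, 40].

[-52, -15, Thu, 40]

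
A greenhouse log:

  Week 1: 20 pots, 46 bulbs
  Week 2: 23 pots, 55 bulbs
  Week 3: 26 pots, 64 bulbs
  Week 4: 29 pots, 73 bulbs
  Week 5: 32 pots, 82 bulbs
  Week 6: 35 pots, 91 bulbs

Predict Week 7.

Pots: 20, 23, 26, 29, 32, 35 → 38 (+3 each step).
Bulbs: +9 each step; 46, 55, 64, 73, 82, 91 → 100.
Putting it together: 38 pots, 100 bulbs.

38 pots, 100 bulbs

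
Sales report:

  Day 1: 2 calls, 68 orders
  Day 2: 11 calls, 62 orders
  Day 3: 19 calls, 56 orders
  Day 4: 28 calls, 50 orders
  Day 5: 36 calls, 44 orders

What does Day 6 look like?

45 calls, 38 orders

For the calls, alternating steps +9, +8, +9, +8, …: 2, 11, 19, 28, 36 → 45.
Orders goes 68, 62, 56, 50, 44 → 38 (−6 each step).
Combining the parts gives 45 calls, 38 orders.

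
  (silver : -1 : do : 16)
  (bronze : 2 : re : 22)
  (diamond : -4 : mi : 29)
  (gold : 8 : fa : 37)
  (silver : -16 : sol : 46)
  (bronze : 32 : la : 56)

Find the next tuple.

Rank: repeats silver → bronze → diamond → gold; silver, bronze, diamond, gold, silver, bronze → diamond.
Second slot goes -1, 2, -4, 8, -16, 32 → -64 (×(-2) each step).
Note goes do, re, mi, fa, sol, la → ti (runs through the solfège scale do→ti).
Fourth slot goes 16, 22, 29, 37, 46, 56 → 67 (differences are 6, 7, 8, … (increasing by 1 each time)).
Combining the parts gives (diamond : -64 : ti : 67).

(diamond : -64 : ti : 67)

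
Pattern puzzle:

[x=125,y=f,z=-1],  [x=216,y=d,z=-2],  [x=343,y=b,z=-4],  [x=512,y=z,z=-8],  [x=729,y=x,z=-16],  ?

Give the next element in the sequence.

[x=1000,y=v,z=-32]

X — perfect cubes: 5³, 6³, 7³, …: 125, 216, 343, 512, 729 → 1000.
Y goes f, d, b, z, x → v (letters move back 2 places in the alphabet, wrapping A→Z).
Z — ×2 each step: -1, -2, -4, -8, -16 → -32.
Combining the parts gives [x=1000,y=v,z=-32].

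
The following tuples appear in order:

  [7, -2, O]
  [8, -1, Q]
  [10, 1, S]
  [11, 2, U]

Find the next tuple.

[13, 4, W]

First component: alternating steps +1, +2, +1, +2, …, so 7, 8, 10, 11 → 13.
Second component goes -2, -1, 1, 2 → 4 (always 9 less than the first component).
For the letter, letters move forward 2 places in the alphabet: O, Q, S, U → W.
So the next tuple is [13, 4, W].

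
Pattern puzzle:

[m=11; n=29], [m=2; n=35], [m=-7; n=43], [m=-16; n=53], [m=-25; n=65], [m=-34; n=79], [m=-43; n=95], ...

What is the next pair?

[m=-52; n=113]

M: −9 each step; 11, 2, -7, -16, -25, -34, -43 → -52.
N goes 29, 35, 43, 53, 65, 79, 95 → 113 (differences are 6, 8, 10, … (increasing by 2 each time)).
So the next pair is [m=-52; n=113].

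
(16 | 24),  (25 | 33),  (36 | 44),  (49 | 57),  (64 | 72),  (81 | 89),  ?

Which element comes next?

First coordinate: 16, 25, 36, 49, 64, 81 → 100 (perfect squares: 4², 5², 6², …).
Second coordinate goes 24, 33, 44, 57, 72, 89 → 108 (always 8 more than the first coordinate).
Combining the parts gives (100 | 108).

(100 | 108)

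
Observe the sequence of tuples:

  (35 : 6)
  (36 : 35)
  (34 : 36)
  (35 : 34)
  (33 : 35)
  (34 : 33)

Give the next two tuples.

First slot: alternating steps +1, −2, +1, −2, …, so 35, 36, 34, 35, 33, 34 → 32 → 33.
Second slot: 6, 35, 36, 34, 35, 33 → 34 → 32 (always the previous value of the first slot).
So the next two tuples are (32 : 34) and (33 : 32).

(32 : 34), (33 : 32)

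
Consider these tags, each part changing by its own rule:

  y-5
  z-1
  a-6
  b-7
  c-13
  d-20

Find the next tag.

e-33

Letter: letters move forward 1 place in the alphabet, wrapping Z→A, so y, z, a, b, c, d → e.
Second component: each term is the sum of the two before it, so 5, 1, 6, 7, 13, 20 → 33.
Combining the parts gives e-33.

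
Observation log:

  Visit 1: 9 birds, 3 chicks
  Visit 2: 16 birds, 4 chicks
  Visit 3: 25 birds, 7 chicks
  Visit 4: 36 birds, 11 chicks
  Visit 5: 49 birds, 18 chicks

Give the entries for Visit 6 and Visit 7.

Birds goes 9, 16, 25, 36, 49 → 64 → 81 (perfect squares: 3², 4², 5², …).
Chicks: 3, 4, 7, 11, 18 → 29 → 47 (each term is the sum of the two before it).
So the next two records are 64 birds, 29 chicks and 81 birds, 47 chicks.

64 birds, 29 chicks; 81 birds, 47 chicks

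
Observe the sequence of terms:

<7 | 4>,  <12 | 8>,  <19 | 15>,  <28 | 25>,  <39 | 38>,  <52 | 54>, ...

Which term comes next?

<67 | 73>

First entry: 7, 12, 19, 28, 39, 52 → 67 (differences are 5, 7, 9, … (increasing by 2 each time)).
Second entry: 4, 8, 15, 25, 38, 54 → 73 (differences are 4, 7, 10, … (increasing by 3 each time)).
So the next term is <67 | 73>.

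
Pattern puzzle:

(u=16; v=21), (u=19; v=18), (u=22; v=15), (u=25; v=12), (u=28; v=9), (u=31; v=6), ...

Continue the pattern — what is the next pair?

(u=34; v=3)

For the u, +3 each step: 16, 19, 22, 25, 28, 31 → 34.
For the v, together with the u always sums to 37: 21, 18, 15, 12, 9, 6 → 3.
Putting it together: (u=34; v=3).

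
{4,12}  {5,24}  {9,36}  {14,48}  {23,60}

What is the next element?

{37,72}

First entry — each term is the sum of the two before it: 4, 5, 9, 14, 23 → 37.
For the second entry, +12 each step: 12, 24, 36, 48, 60 → 72.
So the next element is {37,72}.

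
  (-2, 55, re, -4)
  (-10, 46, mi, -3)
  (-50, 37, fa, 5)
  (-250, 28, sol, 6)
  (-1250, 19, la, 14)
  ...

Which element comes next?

(-6250, 10, ti, 15)

First coordinate — ×5 each step: -2, -10, -50, -250, -1250 → -6250.
Second coordinate: −9 each step, so 55, 46, 37, 28, 19 → 10.
Note: re, mi, fa, sol, la → ti (runs through the solfège scale do→ti).
Fourth coordinate: -4, -3, 5, 6, 14 → 15 (alternating steps +1, +8, +1, +8, …).
So the next element is (-6250, 10, ti, 15).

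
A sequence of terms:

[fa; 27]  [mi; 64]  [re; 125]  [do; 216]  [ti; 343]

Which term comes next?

[la; 512]

Note — runs backward through the solfège scale do→ti: fa, mi, re, do, ti → la.
Second part: perfect cubes: 3³, 4³, 5³, …; 27, 64, 125, 216, 343 → 512.
Combining the parts gives [la; 512].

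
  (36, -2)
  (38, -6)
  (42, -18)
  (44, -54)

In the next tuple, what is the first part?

First part — alternating steps +2, +4, +2, +4, …: 36, 38, 42, 44 → 48.

48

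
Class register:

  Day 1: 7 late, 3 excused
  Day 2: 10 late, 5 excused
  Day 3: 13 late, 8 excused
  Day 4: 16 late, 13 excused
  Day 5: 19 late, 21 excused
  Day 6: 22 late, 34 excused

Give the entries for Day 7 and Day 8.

25 late, 55 excused; 28 late, 89 excused

Late goes 7, 10, 13, 16, 19, 22 → 25 → 28 (+3 each step).
For the excused, each term is the sum of the two before it: 3, 5, 8, 13, 21, 34 → 55 → 89.
So the next two rows are 25 late, 55 excused and 28 late, 89 excused.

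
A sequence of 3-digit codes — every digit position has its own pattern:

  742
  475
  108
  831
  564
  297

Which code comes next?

First digit: −3 each step, mod 10, so 7, 4, 1, 8, 5, 2 → 9.
Second digit — +3 each step, mod 10: 4, 7, 0, 3, 6, 9 → 2.
Third digit: 2, 5, 8, 1, 4, 7 → 0 (+3 each step, mod 10).
So the next code is 920.

920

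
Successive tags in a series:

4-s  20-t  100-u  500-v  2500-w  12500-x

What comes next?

62500-y

First component: 4, 20, 100, 500, 2500, 12500 → 62500 (×5 each step).
Letter goes s, t, u, v, w, x → y (letters move forward 1 place in the alphabet).
So the next tag is 62500-y.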